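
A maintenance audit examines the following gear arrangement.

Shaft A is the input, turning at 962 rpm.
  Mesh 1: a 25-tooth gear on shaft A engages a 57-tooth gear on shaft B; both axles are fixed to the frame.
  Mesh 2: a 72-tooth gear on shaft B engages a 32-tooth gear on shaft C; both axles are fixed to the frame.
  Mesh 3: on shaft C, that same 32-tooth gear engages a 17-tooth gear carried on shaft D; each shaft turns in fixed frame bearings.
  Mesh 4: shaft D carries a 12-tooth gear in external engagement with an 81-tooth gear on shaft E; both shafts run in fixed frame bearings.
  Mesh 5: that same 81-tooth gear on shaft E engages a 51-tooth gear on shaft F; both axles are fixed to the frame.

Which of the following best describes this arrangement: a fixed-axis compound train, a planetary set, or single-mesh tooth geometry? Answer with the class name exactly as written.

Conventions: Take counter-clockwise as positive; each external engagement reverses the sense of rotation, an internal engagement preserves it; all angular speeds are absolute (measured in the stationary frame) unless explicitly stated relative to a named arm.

fixed-axis compound train

topology: fixed-axis compound train — 5 meshes, A→F
classification: fixed-axis compound train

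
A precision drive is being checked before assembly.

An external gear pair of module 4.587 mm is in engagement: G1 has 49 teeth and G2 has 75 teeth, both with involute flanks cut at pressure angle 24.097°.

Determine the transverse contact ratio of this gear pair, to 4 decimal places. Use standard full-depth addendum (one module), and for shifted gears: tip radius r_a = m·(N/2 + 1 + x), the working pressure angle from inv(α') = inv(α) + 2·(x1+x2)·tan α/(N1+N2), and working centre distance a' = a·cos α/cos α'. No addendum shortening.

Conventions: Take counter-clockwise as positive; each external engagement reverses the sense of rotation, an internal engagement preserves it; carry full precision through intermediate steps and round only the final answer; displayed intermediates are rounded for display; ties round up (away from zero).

topology: single-mesh involute geometry — m = 4.587, 49T/75T pair
base radii: r_b1 = 102.588077, r_b2 = 157.022566
tip radii: r_a1 = 116.968500, r_a2 = 176.599500
no profile shift: α' = α, a' = a
action lengths: √(r_a1²−r_b1²) = 56.190004, √(r_a2²−r_b2²) = 80.816441
base pitch p_b = π·m·cos α = 13.154692
CR = (56.190004 + 80.816441 − 284.394000·sin 24.09700°)/13.154692 = 1.588278
contact ratio ≈ 1.5883

1.5883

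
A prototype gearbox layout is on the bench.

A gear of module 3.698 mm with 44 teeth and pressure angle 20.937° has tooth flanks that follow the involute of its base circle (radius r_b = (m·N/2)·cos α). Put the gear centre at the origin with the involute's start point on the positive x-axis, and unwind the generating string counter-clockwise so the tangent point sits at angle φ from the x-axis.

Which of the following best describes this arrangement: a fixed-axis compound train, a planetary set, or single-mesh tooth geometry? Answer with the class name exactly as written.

single-mesh tooth geometry

recognized (one wheel, involute flank): single-mesh tooth geometry, m = 3.698, N = 44
classification: single-mesh tooth geometry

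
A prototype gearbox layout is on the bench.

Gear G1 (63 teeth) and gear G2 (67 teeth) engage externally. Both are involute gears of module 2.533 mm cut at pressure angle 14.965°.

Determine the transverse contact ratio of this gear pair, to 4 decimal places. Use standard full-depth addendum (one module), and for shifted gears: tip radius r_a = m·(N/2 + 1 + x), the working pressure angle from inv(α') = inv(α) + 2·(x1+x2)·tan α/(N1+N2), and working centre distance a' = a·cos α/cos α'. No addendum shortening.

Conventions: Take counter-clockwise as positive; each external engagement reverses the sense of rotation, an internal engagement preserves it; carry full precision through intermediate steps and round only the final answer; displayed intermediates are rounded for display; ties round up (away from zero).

recognized (one external pair, fixed centres): single-mesh tooth geometry, m = 2.533, N1 = 63, N2 = 67
base radii: r_b1 = 77.083339, r_b2 = 81.977520
tip radii: r_a1 = 82.322500, r_a2 = 87.388500
no profile shift: α' = α, a' = a
action lengths: √(r_a1²−r_b1²) = 28.899010, √(r_a2²−r_b2²) = 30.272697
base pitch p_b = π·m·cos α = 7.687760
CR = (28.899010 + 30.272697 − 164.645000·sin 14.96500°)/7.687760 = 2.166509
contact ratio ≈ 2.1665

2.1665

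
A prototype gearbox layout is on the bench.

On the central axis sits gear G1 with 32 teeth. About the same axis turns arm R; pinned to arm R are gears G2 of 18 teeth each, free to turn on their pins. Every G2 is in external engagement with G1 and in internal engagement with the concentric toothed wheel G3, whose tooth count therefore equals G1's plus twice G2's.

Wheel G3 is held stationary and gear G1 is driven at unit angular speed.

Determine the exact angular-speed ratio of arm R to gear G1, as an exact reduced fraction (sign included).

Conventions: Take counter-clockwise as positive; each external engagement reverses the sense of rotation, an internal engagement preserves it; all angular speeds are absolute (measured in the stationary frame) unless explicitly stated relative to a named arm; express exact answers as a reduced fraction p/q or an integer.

recognized (axles ride arm R): planetary set, 32/18/68 teeth
ring teeth: 32 + 2·18 = 68
32(ω_sun−ω_arm) = −68(ω_ring−ω_arm),  ω_ring = 0, ω_sun = 1
32(1−ω_arm) = −68(0−ω_arm)  ⇒  100·ω_arm = 32  ⇒  ω_arm = 8/25
ω_out/ω_in = 8/25

8/25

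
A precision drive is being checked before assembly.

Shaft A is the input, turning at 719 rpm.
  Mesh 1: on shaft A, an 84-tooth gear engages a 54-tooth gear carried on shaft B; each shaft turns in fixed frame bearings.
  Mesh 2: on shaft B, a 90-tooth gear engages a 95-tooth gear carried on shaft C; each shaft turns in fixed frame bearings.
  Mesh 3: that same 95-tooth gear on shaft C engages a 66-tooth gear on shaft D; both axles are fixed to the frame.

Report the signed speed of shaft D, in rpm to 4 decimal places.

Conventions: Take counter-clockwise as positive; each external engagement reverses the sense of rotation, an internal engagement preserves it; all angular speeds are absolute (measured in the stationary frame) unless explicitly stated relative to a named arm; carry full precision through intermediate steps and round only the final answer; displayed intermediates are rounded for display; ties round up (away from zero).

topology: fixed-axis compound train — 3 meshes, A→D
mesh 1 [84T→54T]: ω = 719.0000×84/54 = 1118.4444 rpm, sense flips to −
mesh 2 [90T→95T]: ω = 1118.4444×90/95 = 1059.5789 rpm, sense flips to +
mesh 3 [95T→66T]: ω = 1059.5789×95/66 = 1525.1515 rpm, sense flips to −
signed output speed = -1525.1515 rpm

-1525.1515 rpm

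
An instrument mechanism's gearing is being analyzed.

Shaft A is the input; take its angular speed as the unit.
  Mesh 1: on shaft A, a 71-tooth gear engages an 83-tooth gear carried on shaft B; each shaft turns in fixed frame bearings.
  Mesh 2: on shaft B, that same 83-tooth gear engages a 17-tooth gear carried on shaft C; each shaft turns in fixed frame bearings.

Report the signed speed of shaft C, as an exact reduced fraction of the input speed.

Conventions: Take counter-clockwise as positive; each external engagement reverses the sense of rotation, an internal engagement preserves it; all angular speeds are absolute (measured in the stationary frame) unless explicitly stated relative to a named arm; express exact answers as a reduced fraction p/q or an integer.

2-mesh fixed-axis compound train (all bearings frame-fixed)
mesh 1 [71T→83T]: |ω|/ω_in = 1×71/83 = 71/83, sense flips to −
mesh 2 [83T→17T]: |ω|/ω_in = (71/83)×83/17 = 71/17, sense flips to +
signed output speed (× input speed) = 71/17

71/17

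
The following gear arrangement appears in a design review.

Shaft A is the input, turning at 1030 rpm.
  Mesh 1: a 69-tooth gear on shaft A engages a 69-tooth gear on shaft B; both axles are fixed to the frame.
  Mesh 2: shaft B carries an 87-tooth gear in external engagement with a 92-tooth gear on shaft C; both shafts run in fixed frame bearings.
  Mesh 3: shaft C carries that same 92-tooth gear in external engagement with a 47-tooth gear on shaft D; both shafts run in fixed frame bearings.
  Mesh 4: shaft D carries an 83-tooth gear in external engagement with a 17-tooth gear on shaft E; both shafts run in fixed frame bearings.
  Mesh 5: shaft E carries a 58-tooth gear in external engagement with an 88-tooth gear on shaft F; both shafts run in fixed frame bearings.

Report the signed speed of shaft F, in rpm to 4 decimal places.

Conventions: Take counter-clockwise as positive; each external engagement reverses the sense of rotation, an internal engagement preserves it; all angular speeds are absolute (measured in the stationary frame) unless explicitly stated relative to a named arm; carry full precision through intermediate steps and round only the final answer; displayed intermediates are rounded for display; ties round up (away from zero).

topology: fixed-axis compound train — 5 meshes, A→F
mesh 1 [69T→69T]: ω = 1030.0000×69/69 = 1030.0000 rpm, sense flips to −
mesh 2 [87T→92T]: ω = 1030.0000×87/92 = 974.0217 rpm, sense flips to +
mesh 3 [92T→47T]: ω = 974.0217×92/47 = 1906.5957 rpm, sense flips to −
mesh 4 [83T→17T]: ω = 1906.5957×83/17 = 9308.6733 rpm, sense flips to +
mesh 5 [58T→88T]: ω = 9308.6733×58/88 = 6135.2620 rpm, sense flips to −
signed output speed = -6135.2620 rpm

-6135.2620 rpm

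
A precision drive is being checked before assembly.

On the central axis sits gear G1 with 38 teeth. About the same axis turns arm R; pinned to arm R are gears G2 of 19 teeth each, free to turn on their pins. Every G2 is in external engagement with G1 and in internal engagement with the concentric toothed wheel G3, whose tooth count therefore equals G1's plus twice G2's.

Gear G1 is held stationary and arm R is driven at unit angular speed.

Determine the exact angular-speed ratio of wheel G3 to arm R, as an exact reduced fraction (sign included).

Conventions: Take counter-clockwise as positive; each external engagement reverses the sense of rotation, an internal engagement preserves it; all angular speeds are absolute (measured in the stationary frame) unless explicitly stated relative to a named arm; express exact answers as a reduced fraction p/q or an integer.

class = planetary set [G3 = 38+2·19 = 76; Willis about the carrier]
ring teeth: 38 + 2·19 = 76
38(ω_sun−ω_arm) = −76(ω_ring−ω_arm),  ω_sun = 0, ω_arm = 1
ω_ring = 1 − (38/76)(0−1) = 3/2
ω_out/ω_in = 3/2

3/2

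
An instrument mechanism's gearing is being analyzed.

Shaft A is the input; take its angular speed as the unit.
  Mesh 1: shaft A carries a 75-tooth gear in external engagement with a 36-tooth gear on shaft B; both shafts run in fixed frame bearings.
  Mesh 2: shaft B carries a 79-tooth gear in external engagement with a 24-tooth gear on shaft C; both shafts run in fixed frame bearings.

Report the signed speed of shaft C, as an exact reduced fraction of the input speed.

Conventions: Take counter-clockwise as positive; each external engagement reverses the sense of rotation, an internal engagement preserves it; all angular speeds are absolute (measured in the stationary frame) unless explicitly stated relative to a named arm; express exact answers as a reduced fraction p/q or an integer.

2-mesh fixed-axis compound train (all bearings frame-fixed)
mesh 1 [75T→36T]: |ω|/ω_in = 1×75/36 = 25/12, sense flips to −
mesh 2 [79T→24T]: |ω|/ω_in = (25/12)×79/24 = 1975/288, sense flips to +
signed output speed (× input speed) = 1975/288

1975/288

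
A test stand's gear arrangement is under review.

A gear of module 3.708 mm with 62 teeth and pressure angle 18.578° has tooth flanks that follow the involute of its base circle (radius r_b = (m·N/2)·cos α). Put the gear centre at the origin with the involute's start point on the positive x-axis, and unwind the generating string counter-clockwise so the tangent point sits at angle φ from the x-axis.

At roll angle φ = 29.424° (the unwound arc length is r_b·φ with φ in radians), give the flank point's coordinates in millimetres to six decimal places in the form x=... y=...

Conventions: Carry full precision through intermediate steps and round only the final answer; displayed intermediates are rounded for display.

x=122.392366 y=4.790475

single-mesh involute tooth geometry (62T wheel at module 3.708)
pitch radius r_p = m·N/2 = 3.708·62/2 = 114.948000
base radius r_b = r_p·cos α = 114.948000·cos 18.578° = 108.958153
roll angle φ = 29.424° = 0.51354568 rad
x = r_b·(cos φ + φ·sin φ) = 122.392366
y = r_b·(sin φ − φ·cos φ) = 4.790475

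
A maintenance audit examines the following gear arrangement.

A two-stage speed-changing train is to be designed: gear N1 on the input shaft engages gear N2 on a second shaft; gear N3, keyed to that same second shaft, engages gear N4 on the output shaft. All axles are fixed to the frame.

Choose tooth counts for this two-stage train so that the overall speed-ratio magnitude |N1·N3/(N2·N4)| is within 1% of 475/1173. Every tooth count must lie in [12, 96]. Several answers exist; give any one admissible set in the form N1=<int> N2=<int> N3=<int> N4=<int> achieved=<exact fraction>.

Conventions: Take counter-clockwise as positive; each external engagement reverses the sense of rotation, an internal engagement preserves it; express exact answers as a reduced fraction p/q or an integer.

class = fixed-axis compound train [2-stage, 475/1173 wanted]
target = 475/1173 in lowest terms: an exact hit needs N1·N3 = k·475 and N2·N4 = k·1173 for one integer k, every count in [12, 96]; additionally prefer no 1:1 stage (N1 ≠ N2, N3 ≠ N4)
k = 1: N1·N3 = 475 = 19·25, N2·N4 = 1173 = 17·69
achieved = 19·25/(17·69) = 475/1173; |achieved − target| = 0 ≤ 19/4692 ✓

N1=19 N2=17 N3=25 N4=69 achieved=475/1173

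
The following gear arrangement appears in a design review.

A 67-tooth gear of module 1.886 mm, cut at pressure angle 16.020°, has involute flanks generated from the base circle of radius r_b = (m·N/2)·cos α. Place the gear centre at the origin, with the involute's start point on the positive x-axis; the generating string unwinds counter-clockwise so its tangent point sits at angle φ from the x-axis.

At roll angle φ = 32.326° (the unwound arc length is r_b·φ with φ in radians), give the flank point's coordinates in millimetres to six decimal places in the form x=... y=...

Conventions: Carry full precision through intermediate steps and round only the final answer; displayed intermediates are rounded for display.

x=69.636990 y=3.520981

recognized (one wheel, involute flank): single-mesh tooth geometry, m = 1.886, N = 67
pitch radius r_p = m·N/2 = 1.886·67/2 = 63.181000
base radius r_b = r_p·cos α = 63.181000·cos 16.020° = 60.727393
roll angle φ = 32.326° = 0.56419513 rad
x = r_b·(cos φ + φ·sin φ) = 69.636990
y = r_b·(sin φ − φ·cos φ) = 3.520981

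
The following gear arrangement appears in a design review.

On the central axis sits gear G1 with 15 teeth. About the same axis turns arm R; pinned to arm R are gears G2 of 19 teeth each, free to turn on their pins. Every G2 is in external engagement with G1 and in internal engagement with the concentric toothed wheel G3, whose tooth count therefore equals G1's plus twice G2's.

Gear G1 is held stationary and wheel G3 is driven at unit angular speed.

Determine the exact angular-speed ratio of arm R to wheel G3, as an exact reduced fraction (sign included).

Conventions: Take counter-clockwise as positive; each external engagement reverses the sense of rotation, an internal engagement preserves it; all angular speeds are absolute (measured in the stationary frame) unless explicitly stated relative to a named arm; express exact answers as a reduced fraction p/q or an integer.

53/68

recognized (axles ride arm R): planetary set, 15/19/53 teeth
ring teeth: 15 + 2·19 = 53
15(ω_sun−ω_arm) = −53(ω_ring−ω_arm),  ω_sun = 0, ω_ring = 1
15(0−ω_arm) = −53(1−ω_arm)  ⇒  68·ω_arm = 53  ⇒  ω_arm = 53/68
ω_out/ω_in = 53/68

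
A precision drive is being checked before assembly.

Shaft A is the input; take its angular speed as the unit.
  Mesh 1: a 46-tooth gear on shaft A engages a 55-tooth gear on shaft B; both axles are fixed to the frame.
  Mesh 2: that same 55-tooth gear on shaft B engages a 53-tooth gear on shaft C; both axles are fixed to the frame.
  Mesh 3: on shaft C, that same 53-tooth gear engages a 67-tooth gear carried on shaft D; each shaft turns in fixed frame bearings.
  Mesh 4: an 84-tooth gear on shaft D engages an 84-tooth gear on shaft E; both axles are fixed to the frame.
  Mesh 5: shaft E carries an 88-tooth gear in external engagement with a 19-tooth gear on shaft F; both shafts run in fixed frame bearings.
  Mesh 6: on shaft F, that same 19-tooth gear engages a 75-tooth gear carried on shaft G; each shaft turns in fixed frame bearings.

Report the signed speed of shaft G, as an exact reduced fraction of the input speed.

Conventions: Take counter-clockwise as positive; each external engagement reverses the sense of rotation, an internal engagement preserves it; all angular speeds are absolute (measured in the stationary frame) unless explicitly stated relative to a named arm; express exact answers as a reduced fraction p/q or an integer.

4048/5025

6-mesh fixed-axis compound train (all bearings frame-fixed)
mesh 1 [46T→55T]: |ω|/ω_in = 1×46/55 = 46/55, sense flips to −
mesh 2 [55T→53T]: |ω|/ω_in = (46/55)×55/53 = 46/53, sense flips to +
mesh 3 [53T→67T]: |ω|/ω_in = (46/53)×53/67 = 46/67, sense flips to −
mesh 4 [84T→84T]: |ω|/ω_in = (46/67)×84/84 = 46/67, sense flips to +
mesh 5 [88T→19T]: |ω|/ω_in = (46/67)×88/19 = 4048/1273, sense flips to −
mesh 6 [19T→75T]: |ω|/ω_in = (4048/1273)×19/75 = 4048/5025, sense flips to +
signed output speed (× input speed) = 4048/5025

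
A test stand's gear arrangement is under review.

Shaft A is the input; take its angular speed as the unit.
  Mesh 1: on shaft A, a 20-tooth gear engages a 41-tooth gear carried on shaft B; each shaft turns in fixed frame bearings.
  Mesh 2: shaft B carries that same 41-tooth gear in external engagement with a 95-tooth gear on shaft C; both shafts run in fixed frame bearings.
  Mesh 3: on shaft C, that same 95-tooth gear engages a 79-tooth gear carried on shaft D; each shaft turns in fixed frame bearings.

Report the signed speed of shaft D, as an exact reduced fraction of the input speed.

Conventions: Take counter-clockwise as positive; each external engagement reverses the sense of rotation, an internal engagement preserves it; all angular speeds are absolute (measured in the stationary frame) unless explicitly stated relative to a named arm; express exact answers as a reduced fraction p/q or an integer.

3-mesh fixed-axis compound train (all bearings frame-fixed)
mesh 1 [20T→41T]: |ω|/ω_in = 1×20/41 = 20/41, sense flips to −
mesh 2 [41T→95T]: |ω|/ω_in = (20/41)×41/95 = 4/19, sense flips to +
mesh 3 [95T→79T]: |ω|/ω_in = (4/19)×95/79 = 20/79, sense flips to −
signed output speed (× input speed) = -20/79

-20/79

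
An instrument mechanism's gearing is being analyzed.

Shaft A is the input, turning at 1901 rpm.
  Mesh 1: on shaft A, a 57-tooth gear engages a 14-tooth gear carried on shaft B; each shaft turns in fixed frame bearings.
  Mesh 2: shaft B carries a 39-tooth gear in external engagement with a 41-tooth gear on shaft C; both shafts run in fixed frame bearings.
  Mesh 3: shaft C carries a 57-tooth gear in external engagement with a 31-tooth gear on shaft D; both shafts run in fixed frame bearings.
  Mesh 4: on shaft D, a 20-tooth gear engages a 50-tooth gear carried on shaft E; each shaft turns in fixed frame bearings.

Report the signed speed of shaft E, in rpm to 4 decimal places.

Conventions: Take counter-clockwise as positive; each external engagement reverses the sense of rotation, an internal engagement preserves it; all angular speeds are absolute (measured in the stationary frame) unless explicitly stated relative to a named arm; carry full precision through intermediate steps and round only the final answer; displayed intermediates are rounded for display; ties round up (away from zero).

+5414.8052 rpm

topology: fixed-axis compound train — 4 meshes, A→E
mesh 1 [57T→14T]: ω = 1901.0000×57/14 = 7739.7857 rpm, sense flips to −
mesh 2 [39T→41T]: ω = 7739.7857×39/41 = 7362.2352 rpm, sense flips to +
mesh 3 [57T→31T]: ω = 7362.2352×57/31 = 13537.0131 rpm, sense flips to −
mesh 4 [20T→50T]: ω = 13537.0131×20/50 = 5414.8052 rpm, sense flips to +
signed output speed = +5414.8052 rpm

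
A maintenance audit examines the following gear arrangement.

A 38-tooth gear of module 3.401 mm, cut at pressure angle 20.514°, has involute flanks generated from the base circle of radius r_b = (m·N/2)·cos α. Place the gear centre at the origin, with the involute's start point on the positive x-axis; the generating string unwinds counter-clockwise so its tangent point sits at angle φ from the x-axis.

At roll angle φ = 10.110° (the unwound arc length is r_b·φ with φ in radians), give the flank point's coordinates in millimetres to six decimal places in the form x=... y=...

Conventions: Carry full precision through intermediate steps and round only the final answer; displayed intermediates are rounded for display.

single-mesh involute tooth geometry (38T wheel at module 3.401)
pitch radius r_p = m·N/2 = 3.401·38/2 = 64.619000
base radius r_b = r_p·cos α = 64.619000·cos 20.514° = 60.521289
roll angle φ = 10.110° = 0.17645279 rad
x = r_b·(cos φ + φ·sin φ) = 61.456151
y = r_b·(sin φ − φ·cos φ) = 0.110489

x=61.456151 y=0.110489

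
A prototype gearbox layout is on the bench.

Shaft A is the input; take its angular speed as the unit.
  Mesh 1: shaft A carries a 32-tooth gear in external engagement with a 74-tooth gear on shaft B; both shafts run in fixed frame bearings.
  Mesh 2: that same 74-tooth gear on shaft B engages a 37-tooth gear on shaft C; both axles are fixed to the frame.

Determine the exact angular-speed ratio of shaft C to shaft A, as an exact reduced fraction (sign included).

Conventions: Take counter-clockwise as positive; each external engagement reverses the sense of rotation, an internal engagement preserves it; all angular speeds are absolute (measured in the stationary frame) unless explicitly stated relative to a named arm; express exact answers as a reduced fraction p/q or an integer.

class = fixed-axis compound train [2 meshes; 2 ratios multiply, 2 sense flips]
mesh 1 [32T→74T]: running ratio 16/37, sense −
mesh 2 [74T→37T]: running ratio 32/37, sense +
ω_out/ω_in = 32/37

32/37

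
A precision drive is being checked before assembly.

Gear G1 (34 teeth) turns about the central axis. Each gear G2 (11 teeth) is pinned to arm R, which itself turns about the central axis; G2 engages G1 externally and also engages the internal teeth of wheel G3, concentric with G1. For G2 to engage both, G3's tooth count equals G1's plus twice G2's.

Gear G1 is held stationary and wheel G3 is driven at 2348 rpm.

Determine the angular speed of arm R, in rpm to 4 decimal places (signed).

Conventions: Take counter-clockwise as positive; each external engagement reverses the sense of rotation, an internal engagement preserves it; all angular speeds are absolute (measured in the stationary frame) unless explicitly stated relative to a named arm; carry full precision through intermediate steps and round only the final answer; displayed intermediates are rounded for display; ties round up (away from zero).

planetary set (34T centre, 11T on arm, 56T internal) — Willis relation
normalise by the input: solve with ω_ring = 1, then scale by 2348 rpm
ring teeth: 34 + 2·11 = 56
34(ω_sun−ω_arm) = −56(ω_ring−ω_arm),  ω_sun = 0, ω_ring = 1
34(0−ω_arm) = −56(1−ω_arm)  ⇒  90·ω_arm = 56  ⇒  ω_arm = 28/45
scale: ω_arm = 28/45 × 2348 rpm = +1460.9778 rpm

+1460.9778 rpm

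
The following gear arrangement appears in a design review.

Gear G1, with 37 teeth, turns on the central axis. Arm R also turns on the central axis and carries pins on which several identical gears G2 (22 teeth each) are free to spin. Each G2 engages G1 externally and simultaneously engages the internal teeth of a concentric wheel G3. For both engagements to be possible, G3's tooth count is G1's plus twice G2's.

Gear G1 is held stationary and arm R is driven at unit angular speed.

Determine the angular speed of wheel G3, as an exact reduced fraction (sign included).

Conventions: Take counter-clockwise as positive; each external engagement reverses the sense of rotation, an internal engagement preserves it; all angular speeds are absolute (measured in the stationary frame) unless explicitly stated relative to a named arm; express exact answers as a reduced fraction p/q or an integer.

118/81

planetary set (37T centre, 22T on arm, 81T internal) — Willis relation
ring teeth: 37 + 2·22 = 81
37(ω_sun−ω_arm) = −81(ω_ring−ω_arm),  ω_sun = 0, ω_arm = 1
ω_ring = 1 − (37/81)(0−1) = 118/81
exact speed ratio = 118/81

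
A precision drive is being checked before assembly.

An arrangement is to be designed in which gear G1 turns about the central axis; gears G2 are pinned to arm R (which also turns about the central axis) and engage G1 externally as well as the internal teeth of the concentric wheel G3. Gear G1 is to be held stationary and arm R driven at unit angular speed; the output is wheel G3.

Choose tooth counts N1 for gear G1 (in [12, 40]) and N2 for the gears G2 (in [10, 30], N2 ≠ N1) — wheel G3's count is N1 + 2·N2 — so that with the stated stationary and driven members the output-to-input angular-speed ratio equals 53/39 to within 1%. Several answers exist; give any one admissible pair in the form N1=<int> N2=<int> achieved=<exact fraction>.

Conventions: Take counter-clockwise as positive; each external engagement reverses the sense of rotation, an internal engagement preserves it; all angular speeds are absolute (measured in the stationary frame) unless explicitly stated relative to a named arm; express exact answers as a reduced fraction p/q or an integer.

topology: planetary set — design target 53/39, arm = carrier (Willis)
Willis with ω_sun = 0: ω_ring/ω_arm = (N1+N3)/N3; set equal to 53/39  ⇒  N3/N1 = 1/(53/39 − 1) = 39/14
N3 = N1 + 2·N2  ⇒  N2/N1 = (N3/N1 − 1)/2 = (39/14 − 1)/2 = 25/28
smallest multiple with N1 ≥ 12 and N2 ≥ 10: k = 1  ⇒  N1 = 1·28 = 28, N2 = 1·25 = 25 (N1 ≤ 40, N2 ≤ 30, N2 ≠ N1 ✓), N3 = 28 + 2·25 = 78
check: (N1+N3)/N3 with N1 = 28, N3 = 78 gives 53/39; |achieved − target| = 0 ≤ 53/3900 ✓

N1=28 N2=25 achieved=53/39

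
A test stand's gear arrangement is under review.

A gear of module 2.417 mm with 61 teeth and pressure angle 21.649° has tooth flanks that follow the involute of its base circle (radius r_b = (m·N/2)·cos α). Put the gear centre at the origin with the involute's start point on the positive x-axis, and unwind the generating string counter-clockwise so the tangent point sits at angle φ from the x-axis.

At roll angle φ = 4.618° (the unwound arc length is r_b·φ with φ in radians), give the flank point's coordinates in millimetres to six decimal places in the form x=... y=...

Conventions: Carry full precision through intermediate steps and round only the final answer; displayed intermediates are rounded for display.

x=68.740690 y=0.011951

class = single-mesh tooth geometry [base-circle involute, m = 2.417, 61T]
pitch radius r_p = m·N/2 = 2.417·61/2 = 73.718500
base radius r_b = r_p·cos α = 73.718500·cos 21.649° = 68.518494
roll angle φ = 4.618° = 0.08059930 rad
x = r_b·(cos φ + φ·sin φ) = 68.740690
y = r_b·(sin φ − φ·cos φ) = 0.011951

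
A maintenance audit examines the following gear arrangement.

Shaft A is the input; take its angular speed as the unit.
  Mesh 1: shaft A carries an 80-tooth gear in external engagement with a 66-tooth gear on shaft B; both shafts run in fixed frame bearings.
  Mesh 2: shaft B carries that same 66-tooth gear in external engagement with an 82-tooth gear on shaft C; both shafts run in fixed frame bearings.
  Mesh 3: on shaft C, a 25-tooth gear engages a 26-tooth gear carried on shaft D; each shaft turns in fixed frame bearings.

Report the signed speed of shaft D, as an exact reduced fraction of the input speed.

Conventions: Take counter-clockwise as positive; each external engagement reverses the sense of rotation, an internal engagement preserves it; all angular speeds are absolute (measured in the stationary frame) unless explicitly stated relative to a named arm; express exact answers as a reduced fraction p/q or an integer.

-500/533

3-mesh fixed-axis compound train (all bearings frame-fixed)
mesh 1 [80T→66T]: |ω|/ω_in = 1×80/66 = 40/33, sense flips to −
mesh 2 [66T→82T]: |ω|/ω_in = (40/33)×66/82 = 40/41, sense flips to +
mesh 3 [25T→26T]: |ω|/ω_in = (40/41)×25/26 = 500/533, sense flips to −
signed output speed (× input speed) = -500/533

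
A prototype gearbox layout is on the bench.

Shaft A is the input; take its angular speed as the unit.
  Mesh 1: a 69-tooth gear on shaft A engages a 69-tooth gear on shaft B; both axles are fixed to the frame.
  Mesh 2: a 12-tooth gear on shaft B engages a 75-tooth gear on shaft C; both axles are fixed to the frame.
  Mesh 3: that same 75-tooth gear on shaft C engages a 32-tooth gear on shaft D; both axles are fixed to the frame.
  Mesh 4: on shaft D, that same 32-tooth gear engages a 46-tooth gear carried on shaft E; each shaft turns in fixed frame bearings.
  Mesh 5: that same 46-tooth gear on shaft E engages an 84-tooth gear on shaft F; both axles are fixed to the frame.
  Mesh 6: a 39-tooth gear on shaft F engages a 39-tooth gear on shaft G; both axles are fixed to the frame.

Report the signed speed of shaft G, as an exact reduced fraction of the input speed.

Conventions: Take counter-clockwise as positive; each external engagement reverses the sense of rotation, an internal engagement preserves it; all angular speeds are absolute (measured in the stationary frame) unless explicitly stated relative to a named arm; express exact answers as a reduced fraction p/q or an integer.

6-mesh fixed-axis compound train (all bearings frame-fixed)
mesh 1 [69T→69T]: |ω|/ω_in = 1×69/69 = 1, sense flips to −
mesh 2 [12T→75T]: |ω|/ω_in = 1×12/75 = 4/25, sense flips to +
mesh 3 [75T→32T]: |ω|/ω_in = (4/25)×75/32 = 3/8, sense flips to −
mesh 4 [32T→46T]: |ω|/ω_in = (3/8)×32/46 = 6/23, sense flips to +
mesh 5 [46T→84T]: |ω|/ω_in = (6/23)×46/84 = 1/7, sense flips to −
mesh 6 [39T→39T]: |ω|/ω_in = (1/7)×39/39 = 1/7, sense flips to +
signed output speed (× input speed) = 1/7

1/7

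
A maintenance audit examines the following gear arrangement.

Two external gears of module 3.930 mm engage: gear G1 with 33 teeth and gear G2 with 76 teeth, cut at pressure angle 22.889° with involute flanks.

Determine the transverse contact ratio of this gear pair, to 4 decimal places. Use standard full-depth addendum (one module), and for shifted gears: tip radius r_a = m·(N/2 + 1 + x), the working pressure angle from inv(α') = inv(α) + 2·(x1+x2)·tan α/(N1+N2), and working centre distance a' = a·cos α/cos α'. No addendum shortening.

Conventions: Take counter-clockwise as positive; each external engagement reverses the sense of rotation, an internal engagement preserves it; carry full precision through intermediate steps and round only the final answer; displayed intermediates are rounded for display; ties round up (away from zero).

class = single-mesh tooth geometry [involute pair 33T × 76T, m = 3.930]
base radii: r_b1 = 59.739111, r_b2 = 137.580983
tip radii: r_a1 = 68.775000, r_a2 = 153.270000
no profile shift: α' = α, a' = a
action lengths: √(r_a1²−r_b1²) = 34.076961, √(r_a2²−r_b2²) = 67.551211
base pitch p_b = π·m·cos α = 11.374300
CR = (34.076961 + 67.551211 − 214.185000·sin 22.88900°)/11.374300 = 1.610784
contact ratio ≈ 1.6108

1.6108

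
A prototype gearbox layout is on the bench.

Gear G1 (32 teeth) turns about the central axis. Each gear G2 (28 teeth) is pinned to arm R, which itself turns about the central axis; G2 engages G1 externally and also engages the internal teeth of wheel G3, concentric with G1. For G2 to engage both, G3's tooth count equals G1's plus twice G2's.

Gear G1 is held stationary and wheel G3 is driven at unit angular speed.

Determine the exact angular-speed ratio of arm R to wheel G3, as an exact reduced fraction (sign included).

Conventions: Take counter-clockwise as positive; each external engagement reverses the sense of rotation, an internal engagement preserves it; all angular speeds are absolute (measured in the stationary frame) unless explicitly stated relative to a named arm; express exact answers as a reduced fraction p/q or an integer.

11/15

planetary set (32T centre, 28T on arm, 88T internal) — Willis relation
ring teeth: 32 + 2·28 = 88
32(ω_sun−ω_arm) = −88(ω_ring−ω_arm),  ω_sun = 0, ω_ring = 1
32(0−ω_arm) = −88(1−ω_arm)  ⇒  120·ω_arm = 88  ⇒  ω_arm = 11/15
ω_out/ω_in = 11/15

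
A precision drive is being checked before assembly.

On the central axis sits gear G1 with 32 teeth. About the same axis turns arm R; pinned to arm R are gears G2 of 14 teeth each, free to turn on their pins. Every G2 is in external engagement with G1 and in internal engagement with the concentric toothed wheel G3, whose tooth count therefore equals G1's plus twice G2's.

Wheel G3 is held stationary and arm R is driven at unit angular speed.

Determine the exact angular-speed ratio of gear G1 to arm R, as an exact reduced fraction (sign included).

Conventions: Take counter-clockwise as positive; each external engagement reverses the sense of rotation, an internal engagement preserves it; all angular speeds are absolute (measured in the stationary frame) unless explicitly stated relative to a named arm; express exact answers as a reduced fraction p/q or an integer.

23/8

class = planetary set [G3 = 32+2·14 = 60; Willis about the carrier]
ring teeth: 32 + 2·14 = 60
32(ω_sun−ω_arm) = −60(ω_ring−ω_arm),  ω_ring = 0, ω_arm = 1
ω_sun = 1 − (60/32)(0−1) = 23/8
ω_out/ω_in = 23/8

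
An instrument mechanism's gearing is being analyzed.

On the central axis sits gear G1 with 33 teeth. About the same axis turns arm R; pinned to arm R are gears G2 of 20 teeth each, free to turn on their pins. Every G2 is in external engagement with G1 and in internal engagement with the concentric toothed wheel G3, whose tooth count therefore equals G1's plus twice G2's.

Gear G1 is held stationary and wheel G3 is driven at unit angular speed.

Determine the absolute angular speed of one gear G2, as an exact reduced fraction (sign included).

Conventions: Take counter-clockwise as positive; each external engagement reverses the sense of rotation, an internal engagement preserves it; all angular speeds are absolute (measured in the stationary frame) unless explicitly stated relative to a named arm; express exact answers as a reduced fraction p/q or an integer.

73/40

topology: planetary set — G1 33T / G2 20T / G3 73T, arm = carrier (Willis)
ring teeth: 33 + 2·20 = 73
33(ω_sun−ω_arm) = −73(ω_ring−ω_arm),  ω_sun = 0, ω_ring = 1
33(0−ω_arm) = −73(1−ω_arm)  ⇒  106·ω_arm = 73  ⇒  ω_arm = 73/106
sun–planet mesh: 33·(0−73/106) = −20·(ω_p−ω_arm)  ⇒  ω_p−ω_arm = 2409/2120
ω_p = 73/106 + 2409/2120 = 73/40
exact speed ratio = 73/40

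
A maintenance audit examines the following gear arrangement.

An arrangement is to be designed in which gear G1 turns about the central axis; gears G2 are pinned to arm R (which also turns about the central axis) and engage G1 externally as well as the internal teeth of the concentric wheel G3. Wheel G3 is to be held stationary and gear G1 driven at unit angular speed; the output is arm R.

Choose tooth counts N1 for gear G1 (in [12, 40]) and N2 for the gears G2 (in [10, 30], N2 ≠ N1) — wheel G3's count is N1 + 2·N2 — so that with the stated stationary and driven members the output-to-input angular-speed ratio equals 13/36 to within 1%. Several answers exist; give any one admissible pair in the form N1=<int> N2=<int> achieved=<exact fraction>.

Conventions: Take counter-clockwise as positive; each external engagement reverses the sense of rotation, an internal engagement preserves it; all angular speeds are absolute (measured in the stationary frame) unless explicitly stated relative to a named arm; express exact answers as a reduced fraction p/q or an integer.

design class (target 13/36): planetary set
Willis with ω_ring = 0: ω_arm/ω_sun = N1/(N1+N3); set equal to 13/36  ⇒  N3/N1 = 1/(13/36) − 1 = 23/13
N3 = N1 + 2·N2  ⇒  N2/N1 = (N3/N1 − 1)/2 = (23/13 − 1)/2 = 5/13
smallest multiple with N1 ≥ 12 and N2 ≥ 10: k = 2  ⇒  N1 = 2·13 = 26, N2 = 2·5 = 10 (N1 ≤ 40, N2 ≤ 30, N2 ≠ N1 ✓), N3 = 26 + 2·10 = 46
check: N1/(N1+N3) with N1 = 26, N3 = 46 gives 13/36; |achieved − target| = 0 ≤ 13/3600 ✓

N1=26 N2=10 achieved=13/36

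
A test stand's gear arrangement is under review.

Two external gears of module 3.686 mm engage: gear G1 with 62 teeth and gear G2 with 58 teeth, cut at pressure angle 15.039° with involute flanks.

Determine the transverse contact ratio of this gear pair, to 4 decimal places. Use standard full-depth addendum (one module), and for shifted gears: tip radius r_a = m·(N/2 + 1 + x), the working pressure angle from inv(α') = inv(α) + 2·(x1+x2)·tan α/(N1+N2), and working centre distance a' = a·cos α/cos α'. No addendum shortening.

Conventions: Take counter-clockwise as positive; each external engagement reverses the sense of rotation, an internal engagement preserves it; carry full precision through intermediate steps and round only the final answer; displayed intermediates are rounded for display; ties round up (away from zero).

recognized (one external pair, fixed centres): single-mesh tooth geometry, m = 3.686, N1 = 62, N2 = 58
base radii: r_b1 = 110.352324, r_b2 = 103.232820
tip radii: r_a1 = 117.952000, r_a2 = 110.580000
no profile shift: α' = α, a' = a
action lengths: √(r_a1²−r_b1²) = 41.653797, √(r_a2²−r_b2²) = 39.634850
base pitch p_b = π·m·cos α = 11.183292
CR = (41.653797 + 39.634850 − 221.160000·sin 15.03900°)/11.183292 = 2.137370
contact ratio ≈ 2.1374

2.1374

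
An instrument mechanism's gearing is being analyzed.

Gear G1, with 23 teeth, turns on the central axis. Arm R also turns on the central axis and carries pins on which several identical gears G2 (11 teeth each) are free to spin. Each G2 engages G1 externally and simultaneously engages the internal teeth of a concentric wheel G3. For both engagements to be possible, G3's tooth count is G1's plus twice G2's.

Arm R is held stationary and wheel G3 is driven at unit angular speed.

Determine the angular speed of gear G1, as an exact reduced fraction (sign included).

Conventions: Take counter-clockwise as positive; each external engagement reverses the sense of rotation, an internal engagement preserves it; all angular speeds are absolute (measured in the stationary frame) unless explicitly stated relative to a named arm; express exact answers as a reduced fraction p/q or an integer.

planetary set (23T centre, 11T on arm, 45T internal) — Willis relation
ring teeth: 23 + 2·11 = 45
23(ω_sun−ω_arm) = −45(ω_ring−ω_arm),  ω_arm = 0, ω_ring = 1
ω_sun = 0 − (45/23)(1−0) = -45/23
exact speed ratio = -45/23

-45/23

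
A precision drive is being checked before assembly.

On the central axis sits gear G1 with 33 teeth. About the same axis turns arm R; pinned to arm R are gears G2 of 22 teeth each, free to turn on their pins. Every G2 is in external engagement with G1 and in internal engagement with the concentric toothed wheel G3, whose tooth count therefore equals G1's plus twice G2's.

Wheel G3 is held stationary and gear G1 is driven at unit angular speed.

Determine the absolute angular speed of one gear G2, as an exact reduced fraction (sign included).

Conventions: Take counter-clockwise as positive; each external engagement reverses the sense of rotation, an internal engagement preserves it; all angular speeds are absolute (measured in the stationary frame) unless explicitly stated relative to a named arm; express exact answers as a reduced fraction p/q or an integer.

topology: planetary set — G1 33T / G2 22T / G3 77T, arm = carrier (Willis)
ring teeth: 33 + 2·22 = 77
33(ω_sun−ω_arm) = −77(ω_ring−ω_arm),  ω_ring = 0, ω_sun = 1
33(1−ω_arm) = −77(0−ω_arm)  ⇒  110·ω_arm = 33  ⇒  ω_arm = 3/10
sun–planet mesh: 33·(1−3/10) = −22·(ω_p−ω_arm)  ⇒  ω_p−ω_arm = -21/20
ω_p = 3/10 − 21/20 = -3/4
exact speed ratio = -3/4

-3/4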